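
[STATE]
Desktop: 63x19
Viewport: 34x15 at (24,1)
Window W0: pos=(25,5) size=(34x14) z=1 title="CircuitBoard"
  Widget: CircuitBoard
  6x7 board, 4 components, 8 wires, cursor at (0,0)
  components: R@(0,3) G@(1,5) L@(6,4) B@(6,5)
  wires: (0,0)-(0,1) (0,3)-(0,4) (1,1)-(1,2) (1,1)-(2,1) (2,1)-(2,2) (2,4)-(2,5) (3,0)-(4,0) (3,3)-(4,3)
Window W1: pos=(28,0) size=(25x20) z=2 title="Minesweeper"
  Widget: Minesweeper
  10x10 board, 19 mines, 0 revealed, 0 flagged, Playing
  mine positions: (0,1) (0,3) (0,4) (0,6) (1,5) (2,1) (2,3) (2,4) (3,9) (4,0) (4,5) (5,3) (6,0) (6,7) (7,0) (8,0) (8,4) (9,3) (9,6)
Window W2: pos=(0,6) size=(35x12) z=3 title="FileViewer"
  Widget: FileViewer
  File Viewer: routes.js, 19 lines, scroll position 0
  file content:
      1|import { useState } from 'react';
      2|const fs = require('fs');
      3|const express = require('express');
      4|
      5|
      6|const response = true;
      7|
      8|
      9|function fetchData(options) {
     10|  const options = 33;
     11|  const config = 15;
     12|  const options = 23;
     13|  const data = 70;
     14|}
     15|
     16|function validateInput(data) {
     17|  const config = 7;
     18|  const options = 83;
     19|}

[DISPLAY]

    ┃ Minesweeper           ┃     
    ┠───────────────────────┨     
    ┃■■■■■■■■■■             ┃     
    ┃■■■■■■■■■■             ┃     
 ┏━━┃■■■■■■■■■■             ┃━━━━━
━━━━━━━━━━┓■■■■             ┃     
          ┃■■■■             ┃─────
──────────┨■■■■             ┃     
m 'react'▲┃■■■■             ┃     
);       █┃■■■■             ┃     
('express░┃■■■■             ┃     
         ░┃■■■■             ┃     
         ░┃                 ┃     
         ░┃                 ┃     
         ░┃                 ┃     


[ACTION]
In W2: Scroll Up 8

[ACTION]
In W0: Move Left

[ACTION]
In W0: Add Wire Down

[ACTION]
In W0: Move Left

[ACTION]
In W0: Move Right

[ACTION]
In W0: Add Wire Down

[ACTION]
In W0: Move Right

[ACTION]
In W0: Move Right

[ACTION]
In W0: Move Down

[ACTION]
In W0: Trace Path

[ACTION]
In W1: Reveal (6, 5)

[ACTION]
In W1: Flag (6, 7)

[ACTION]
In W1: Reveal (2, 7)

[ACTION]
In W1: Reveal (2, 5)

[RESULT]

    ┃ Minesweeper           ┃     
    ┠───────────────────────┨     
    ┃■■■■■■■1               ┃     
    ┃■■■■■■21               ┃     
 ┏━━┃■■■■■21 11             ┃━━━━━
━━━━━━━━━━┓1 1■             ┃     
          ┃1 1■             ┃─────
──────────┨211■             ┃     
m 'react'▲┃1⚑■■             ┃     
);       █┃1■■■             ┃     
('express░┃■■■■             ┃     
         ░┃■■■■             ┃     
         ░┃                 ┃     
         ░┃                 ┃     
         ░┃                 ┃     


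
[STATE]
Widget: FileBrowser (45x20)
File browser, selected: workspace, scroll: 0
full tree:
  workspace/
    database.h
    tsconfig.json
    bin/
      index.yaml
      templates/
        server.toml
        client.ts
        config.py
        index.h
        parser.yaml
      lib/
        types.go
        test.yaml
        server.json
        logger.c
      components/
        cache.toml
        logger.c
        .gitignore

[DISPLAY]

> [-] workspace/                             
    database.h                               
    tsconfig.json                            
    [+] bin/                                 
                                             
                                             
                                             
                                             
                                             
                                             
                                             
                                             
                                             
                                             
                                             
                                             
                                             
                                             
                                             
                                             


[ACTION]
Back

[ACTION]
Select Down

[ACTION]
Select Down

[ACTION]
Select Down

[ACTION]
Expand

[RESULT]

  [-] workspace/                             
    database.h                               
    tsconfig.json                            
  > [-] bin/                                 
      index.yaml                             
      [+] templates/                         
      [+] lib/                               
      [+] components/                        
                                             
                                             
                                             
                                             
                                             
                                             
                                             
                                             
                                             
                                             
                                             
                                             


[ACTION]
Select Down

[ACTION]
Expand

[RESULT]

  [-] workspace/                             
    database.h                               
    tsconfig.json                            
    [-] bin/                                 
    > index.yaml                             
      [+] templates/                         
      [+] lib/                               
      [+] components/                        
                                             
                                             
                                             
                                             
                                             
                                             
                                             
                                             
                                             
                                             
                                             
                                             


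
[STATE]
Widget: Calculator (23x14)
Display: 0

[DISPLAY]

                      0
┌───┬───┬───┬───┐      
│ 7 │ 8 │ 9 │ ÷ │      
├───┼───┼───┼───┤      
│ 4 │ 5 │ 6 │ × │      
├───┼───┼───┼───┤      
│ 1 │ 2 │ 3 │ - │      
├───┼───┼───┼───┤      
│ 0 │ . │ = │ + │      
├───┼───┼───┼───┤      
│ C │ MC│ MR│ M+│      
└───┴───┴───┴───┘      
                       
                       


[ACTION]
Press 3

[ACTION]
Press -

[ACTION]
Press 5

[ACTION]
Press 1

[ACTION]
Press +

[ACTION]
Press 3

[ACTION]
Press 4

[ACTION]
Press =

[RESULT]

                    -14
┌───┬───┬───┬───┐      
│ 7 │ 8 │ 9 │ ÷ │      
├───┼───┼───┼───┤      
│ 4 │ 5 │ 6 │ × │      
├───┼───┼───┼───┤      
│ 1 │ 2 │ 3 │ - │      
├───┼───┼───┼───┤      
│ 0 │ . │ = │ + │      
├───┼───┼───┼───┤      
│ C │ MC│ MR│ M+│      
└───┴───┴───┴───┘      
                       
                       


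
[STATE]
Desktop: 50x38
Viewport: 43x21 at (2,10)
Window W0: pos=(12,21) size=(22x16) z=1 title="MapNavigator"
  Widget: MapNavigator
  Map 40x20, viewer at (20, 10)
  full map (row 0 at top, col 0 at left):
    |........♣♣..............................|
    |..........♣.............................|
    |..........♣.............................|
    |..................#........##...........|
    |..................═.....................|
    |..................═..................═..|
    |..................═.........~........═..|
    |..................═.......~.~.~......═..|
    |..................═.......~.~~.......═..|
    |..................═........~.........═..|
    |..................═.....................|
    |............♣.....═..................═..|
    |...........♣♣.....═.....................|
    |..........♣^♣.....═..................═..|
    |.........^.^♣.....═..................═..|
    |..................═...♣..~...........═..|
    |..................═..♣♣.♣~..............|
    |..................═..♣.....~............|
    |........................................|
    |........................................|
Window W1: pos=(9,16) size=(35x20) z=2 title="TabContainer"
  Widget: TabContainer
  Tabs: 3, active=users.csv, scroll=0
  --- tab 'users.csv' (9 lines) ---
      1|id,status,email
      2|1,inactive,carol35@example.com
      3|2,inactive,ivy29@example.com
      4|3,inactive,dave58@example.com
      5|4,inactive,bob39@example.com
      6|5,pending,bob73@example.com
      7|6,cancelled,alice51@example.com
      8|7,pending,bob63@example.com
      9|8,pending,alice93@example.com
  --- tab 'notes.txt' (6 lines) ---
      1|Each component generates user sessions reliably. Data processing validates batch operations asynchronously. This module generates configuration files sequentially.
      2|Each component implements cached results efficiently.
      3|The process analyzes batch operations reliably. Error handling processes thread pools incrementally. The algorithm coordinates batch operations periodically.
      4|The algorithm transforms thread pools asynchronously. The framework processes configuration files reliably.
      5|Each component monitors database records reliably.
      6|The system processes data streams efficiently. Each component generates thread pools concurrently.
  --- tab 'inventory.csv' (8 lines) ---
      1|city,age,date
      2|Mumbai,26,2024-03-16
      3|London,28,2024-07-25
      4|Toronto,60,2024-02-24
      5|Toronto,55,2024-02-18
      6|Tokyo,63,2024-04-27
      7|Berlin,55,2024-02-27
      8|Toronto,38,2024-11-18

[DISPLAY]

                                           
                                           
                                           
                                           
                                           
                                           
       ┏━━━━━━━━━━━━━━━━━━━━━━━━━━━━━━━━━┓ 
       ┃ TabContainer                    ┃ 
       ┠─────────────────────────────────┨ 
       ┃[users.csv]│ notes.txt │ inventor┃ 
       ┃─────────────────────────────────┃ 
       ┃id,status,email                  ┃ 
       ┃1,inactive,carol35@example.com   ┃ 
       ┃2,inactive,ivy29@example.com     ┃ 
       ┃3,inactive,dave58@example.com    ┃ 
       ┃4,inactive,bob39@example.com     ┃ 
       ┃5,pending,bob73@example.com      ┃ 
       ┃6,cancelled,alice51@example.com  ┃ 
       ┃7,pending,bob63@example.com      ┃ 
       ┃8,pending,alice93@example.com    ┃ 
       ┃                                 ┃ 


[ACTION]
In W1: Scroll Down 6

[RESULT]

                                           
                                           
                                           
                                           
                                           
                                           
       ┏━━━━━━━━━━━━━━━━━━━━━━━━━━━━━━━━━┓ 
       ┃ TabContainer                    ┃ 
       ┠─────────────────────────────────┨ 
       ┃[users.csv]│ notes.txt │ inventor┃ 
       ┃─────────────────────────────────┃ 
       ┃6,cancelled,alice51@example.com  ┃ 
       ┃7,pending,bob63@example.com      ┃ 
       ┃8,pending,alice93@example.com    ┃ 
       ┃                                 ┃ 
       ┃                                 ┃ 
       ┃                                 ┃ 
       ┃                                 ┃ 
       ┃                                 ┃ 
       ┃                                 ┃ 
       ┃                                 ┃ 


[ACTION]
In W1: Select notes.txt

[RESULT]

                                           
                                           
                                           
                                           
                                           
                                           
       ┏━━━━━━━━━━━━━━━━━━━━━━━━━━━━━━━━━┓ 
       ┃ TabContainer                    ┃ 
       ┠─────────────────────────────────┨ 
       ┃ users.csv │[notes.txt]│ inventor┃ 
       ┃─────────────────────────────────┃ 
       ┃Each component generates user ses┃ 
       ┃Each component implements cached ┃ 
       ┃The process analyzes batch operat┃ 
       ┃The algorithm transforms thread p┃ 
       ┃Each component monitors database ┃ 
       ┃The system processes data streams┃ 
       ┃                                 ┃ 
       ┃                                 ┃ 
       ┃                                 ┃ 
       ┃                                 ┃ 


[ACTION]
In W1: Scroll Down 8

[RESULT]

                                           
                                           
                                           
                                           
                                           
                                           
       ┏━━━━━━━━━━━━━━━━━━━━━━━━━━━━━━━━━┓ 
       ┃ TabContainer                    ┃ 
       ┠─────────────────────────────────┨ 
       ┃ users.csv │[notes.txt]│ inventor┃ 
       ┃─────────────────────────────────┃ 
       ┃The system processes data streams┃ 
       ┃                                 ┃ 
       ┃                                 ┃ 
       ┃                                 ┃ 
       ┃                                 ┃ 
       ┃                                 ┃ 
       ┃                                 ┃ 
       ┃                                 ┃ 
       ┃                                 ┃ 
       ┃                                 ┃ 


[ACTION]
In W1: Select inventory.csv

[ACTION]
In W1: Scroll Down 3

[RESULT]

                                           
                                           
                                           
                                           
                                           
                                           
       ┏━━━━━━━━━━━━━━━━━━━━━━━━━━━━━━━━━┓ 
       ┃ TabContainer                    ┃ 
       ┠─────────────────────────────────┨ 
       ┃ users.csv │ notes.txt │[inventor┃ 
       ┃─────────────────────────────────┃ 
       ┃Toronto,60,2024-02-24            ┃ 
       ┃Toronto,55,2024-02-18            ┃ 
       ┃Tokyo,63,2024-04-27              ┃ 
       ┃Berlin,55,2024-02-27             ┃ 
       ┃Toronto,38,2024-11-18            ┃ 
       ┃                                 ┃ 
       ┃                                 ┃ 
       ┃                                 ┃ 
       ┃                                 ┃ 
       ┃                                 ┃ 


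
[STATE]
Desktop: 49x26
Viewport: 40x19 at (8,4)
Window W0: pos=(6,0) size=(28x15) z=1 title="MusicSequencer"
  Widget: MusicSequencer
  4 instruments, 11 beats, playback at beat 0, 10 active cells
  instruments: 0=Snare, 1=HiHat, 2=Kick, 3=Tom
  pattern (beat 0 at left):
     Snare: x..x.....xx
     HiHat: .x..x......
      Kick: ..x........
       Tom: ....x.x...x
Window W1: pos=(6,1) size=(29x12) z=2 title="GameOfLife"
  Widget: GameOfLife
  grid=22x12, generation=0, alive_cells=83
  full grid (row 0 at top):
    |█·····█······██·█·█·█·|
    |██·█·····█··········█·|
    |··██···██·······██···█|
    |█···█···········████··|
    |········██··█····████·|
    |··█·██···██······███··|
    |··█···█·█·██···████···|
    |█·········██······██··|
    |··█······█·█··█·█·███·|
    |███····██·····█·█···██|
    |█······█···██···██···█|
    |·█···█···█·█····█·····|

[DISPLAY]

en: 0                     ┃             
·██···██·······██···█     ┃             
···█···········████··     ┃             
·······██··█····████·     ┃             
·█·██···██······███··     ┃             
·█···█·█·██···████···     ┃             
·········██······██··     ┃             
·█······█·█··█·█·███·     ┃             
━━━━━━━━━━━━━━━━━━━━━━━━━━┛             
                         ┃              
━━━━━━━━━━━━━━━━━━━━━━━━━┛              
                                        
                                        
                                        
                                        
                                        
                                        
                                        
                                        


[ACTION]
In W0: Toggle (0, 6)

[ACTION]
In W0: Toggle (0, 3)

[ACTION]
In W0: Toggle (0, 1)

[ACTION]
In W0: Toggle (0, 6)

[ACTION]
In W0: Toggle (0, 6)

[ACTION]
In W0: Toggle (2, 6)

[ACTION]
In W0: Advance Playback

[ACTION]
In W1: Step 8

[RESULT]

en: 8                     ┃             
··········█··········     ┃             
···········█·········     ┃             
█·█·······███········     ┃             
··█···█····█·········     ┃             
··········█··········     ┃             
···█·██··············     ┃             
·█·█··█········█···██     ┃             
━━━━━━━━━━━━━━━━━━━━━━━━━━┛             
                         ┃              
━━━━━━━━━━━━━━━━━━━━━━━━━┛              
                                        
                                        
                                        
                                        
                                        
                                        
                                        
                                        


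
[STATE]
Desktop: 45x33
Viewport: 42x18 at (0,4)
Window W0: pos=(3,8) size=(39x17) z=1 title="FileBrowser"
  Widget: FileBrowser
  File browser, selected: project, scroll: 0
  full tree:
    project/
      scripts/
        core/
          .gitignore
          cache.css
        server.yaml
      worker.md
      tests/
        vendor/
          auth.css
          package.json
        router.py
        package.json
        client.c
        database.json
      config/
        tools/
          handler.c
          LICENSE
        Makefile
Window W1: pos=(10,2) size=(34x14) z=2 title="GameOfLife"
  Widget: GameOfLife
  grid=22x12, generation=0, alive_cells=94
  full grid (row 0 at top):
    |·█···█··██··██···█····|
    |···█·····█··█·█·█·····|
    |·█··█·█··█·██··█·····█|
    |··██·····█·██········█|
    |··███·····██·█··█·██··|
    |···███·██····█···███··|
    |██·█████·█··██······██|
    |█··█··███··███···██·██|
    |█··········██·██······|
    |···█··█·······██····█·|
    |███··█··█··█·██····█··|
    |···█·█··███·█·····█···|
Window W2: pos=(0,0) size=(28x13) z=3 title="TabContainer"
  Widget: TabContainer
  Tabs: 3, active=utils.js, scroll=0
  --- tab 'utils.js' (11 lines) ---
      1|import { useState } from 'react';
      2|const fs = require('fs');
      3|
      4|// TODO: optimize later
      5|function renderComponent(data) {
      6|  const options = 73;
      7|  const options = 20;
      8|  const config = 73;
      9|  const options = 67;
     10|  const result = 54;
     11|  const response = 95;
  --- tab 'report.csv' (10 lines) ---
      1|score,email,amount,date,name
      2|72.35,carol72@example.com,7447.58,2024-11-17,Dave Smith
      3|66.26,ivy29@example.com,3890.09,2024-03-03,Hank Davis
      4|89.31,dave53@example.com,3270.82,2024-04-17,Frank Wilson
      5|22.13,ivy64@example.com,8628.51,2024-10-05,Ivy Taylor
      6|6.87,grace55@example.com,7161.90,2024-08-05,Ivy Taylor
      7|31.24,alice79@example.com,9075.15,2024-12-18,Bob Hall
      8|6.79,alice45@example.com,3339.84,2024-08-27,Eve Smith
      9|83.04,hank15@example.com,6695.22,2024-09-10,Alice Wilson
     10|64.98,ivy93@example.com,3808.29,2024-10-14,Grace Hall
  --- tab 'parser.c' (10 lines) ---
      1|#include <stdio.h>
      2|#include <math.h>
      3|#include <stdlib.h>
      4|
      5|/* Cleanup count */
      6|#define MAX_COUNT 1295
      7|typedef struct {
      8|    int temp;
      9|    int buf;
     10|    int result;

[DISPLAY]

┃──────────────────────────┃──────────────
┃import { useState } from '┃              
┃const fs = require('fs'); ┃·····         
┃                          ┃····█         
┃// TODO: optimize later   ┃····█         
┃function renderComponent(d┃·██··         
┃  const options = 73;     ┃███··         
┃  const options = 20;     ┃···██         
┗━━━━━━━━━━━━━━━━━━━━━━━━━━┛██·██         
   ┃    wo┃█··········██·██······         
   ┃    [+┃···█··█·······██····█·         
   ┃    [+┗━━━━━━━━━━━━━━━━━━━━━━━━━━━━━━━
   ┃                                     ┃
   ┃                                     ┃
   ┃                                     ┃
   ┃                                     ┃
   ┃                                     ┃
   ┃                                     ┃


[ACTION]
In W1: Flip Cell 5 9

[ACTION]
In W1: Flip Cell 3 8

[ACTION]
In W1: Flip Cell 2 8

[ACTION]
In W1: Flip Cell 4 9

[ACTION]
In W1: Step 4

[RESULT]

┃──────────────────────────┃──────────────
┃import { useState } from '┃              
┃const fs = require('fs'); ┃·····         
┃                          ┃·····         
┃// TODO: optimize later   ┃···█·         
┃function renderComponent(d┃····█         
┃  const options = 73;     ┃··█·█         
┃  const options = 20;     ┃··███         
┗━━━━━━━━━━━━━━━━━━━━━━━━━━┛··█··         
   ┃    wo┃·█··█··············█··         
   ┃    [+┃·███···············█··         
   ┃    [+┗━━━━━━━━━━━━━━━━━━━━━━━━━━━━━━━
   ┃                                     ┃
   ┃                                     ┃
   ┃                                     ┃
   ┃                                     ┃
   ┃                                     ┃
   ┃                                     ┃


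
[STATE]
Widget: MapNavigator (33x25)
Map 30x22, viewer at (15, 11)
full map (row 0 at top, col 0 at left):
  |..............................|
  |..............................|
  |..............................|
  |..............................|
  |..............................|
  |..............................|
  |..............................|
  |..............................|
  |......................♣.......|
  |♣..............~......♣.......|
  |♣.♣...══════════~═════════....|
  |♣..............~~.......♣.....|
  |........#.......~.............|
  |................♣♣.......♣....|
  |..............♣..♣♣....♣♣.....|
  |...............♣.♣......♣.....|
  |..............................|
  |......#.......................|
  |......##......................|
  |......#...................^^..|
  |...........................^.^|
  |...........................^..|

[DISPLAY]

                                 
 ..............................  
 ..............................  
 ..............................  
 ..............................  
 ..............................  
 ..............................  
 ..............................  
 ..............................  
 ......................♣.......  
 ♣..............~......♣.......  
 ♣.♣...══════════~═════════....  
 ♣..............@~.......♣.....  
 ........#.......~.............  
 ................♣♣.......♣....  
 ..............♣..♣♣....♣♣.....  
 ...............♣.♣......♣.....  
 ..............................  
 ......#.......................  
 ......##......................  
 ......#...................^^..  
 ...........................^.^  
 ...........................^..  
                                 
                                 


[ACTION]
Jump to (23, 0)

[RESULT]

                                 
                                 
                                 
                                 
                                 
                                 
                                 
                                 
                                 
                                 
                                 
                                 
................@......          
.......................          
.......................          
.......................          
.......................          
.......................          
.......................          
.......................          
...............♣.......          
........~......♣.......          
═════════~═════════....          
........~~.......♣.....          
.#.......~.............          


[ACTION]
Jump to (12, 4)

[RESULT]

                                 
                                 
                                 
                                 
                                 
                                 
                                 
                                 
    .............................
    .............................
    .............................
    .............................
    ............@................
    .............................
    .............................
    .............................
    ......................♣......
    ♣..............~......♣......
    ♣.♣...══════════~═════════...
    ♣..............~~.......♣....
    ........#.......~............
    ................♣♣.......♣...
    ..............♣..♣♣....♣♣....
    ...............♣.♣......♣....
    .............................


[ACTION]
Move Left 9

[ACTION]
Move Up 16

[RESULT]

                                 
                                 
                                 
                                 
                                 
                                 
                                 
                                 
                                 
                                 
                                 
                                 
             ...@................
             ....................
             ....................
             ....................
             ....................
             ....................
             ....................
             ....................
             ....................
             ♣..............~....
             ♣.♣...══════════~═══
             ♣..............~~...
             ........#.......~...


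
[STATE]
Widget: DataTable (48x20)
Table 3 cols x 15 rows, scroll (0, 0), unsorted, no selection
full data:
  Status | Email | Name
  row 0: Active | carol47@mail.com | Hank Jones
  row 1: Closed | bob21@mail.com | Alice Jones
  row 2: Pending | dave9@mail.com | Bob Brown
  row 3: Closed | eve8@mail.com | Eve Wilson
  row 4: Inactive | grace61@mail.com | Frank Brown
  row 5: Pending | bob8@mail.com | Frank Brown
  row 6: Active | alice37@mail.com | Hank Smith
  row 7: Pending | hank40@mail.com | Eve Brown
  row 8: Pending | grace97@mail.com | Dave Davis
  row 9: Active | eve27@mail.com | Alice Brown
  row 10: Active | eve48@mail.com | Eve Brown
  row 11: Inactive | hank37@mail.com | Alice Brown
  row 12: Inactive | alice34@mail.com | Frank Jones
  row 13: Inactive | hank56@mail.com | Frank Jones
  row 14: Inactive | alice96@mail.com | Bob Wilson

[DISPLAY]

Status  │Email           │Name                  
────────┼────────────────┼───────────           
Active  │carol47@mail.com│Hank Jones            
Closed  │bob21@mail.com  │Alice Jones           
Pending │dave9@mail.com  │Bob Brown             
Closed  │eve8@mail.com   │Eve Wilson            
Inactive│grace61@mail.com│Frank Brown           
Pending │bob8@mail.com   │Frank Brown           
Active  │alice37@mail.com│Hank Smith            
Pending │hank40@mail.com │Eve Brown             
Pending │grace97@mail.com│Dave Davis            
Active  │eve27@mail.com  │Alice Brown           
Active  │eve48@mail.com  │Eve Brown             
Inactive│hank37@mail.com │Alice Brown           
Inactive│alice34@mail.com│Frank Jones           
Inactive│hank56@mail.com │Frank Jones           
Inactive│alice96@mail.com│Bob Wilson            
                                                
                                                
                                                


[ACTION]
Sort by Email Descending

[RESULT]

Status  │Email          ▼│Name                  
────────┼────────────────┼───────────           
Inactive│hank56@mail.com │Frank Jones           
Pending │hank40@mail.com │Eve Brown             
Inactive│hank37@mail.com │Alice Brown           
Pending │grace97@mail.com│Dave Davis            
Inactive│grace61@mail.com│Frank Brown           
Closed  │eve8@mail.com   │Eve Wilson            
Active  │eve48@mail.com  │Eve Brown             
Active  │eve27@mail.com  │Alice Brown           
Pending │dave9@mail.com  │Bob Brown             
Active  │carol47@mail.com│Hank Jones            
Pending │bob8@mail.com   │Frank Brown           
Closed  │bob21@mail.com  │Alice Jones           
Inactive│alice96@mail.com│Bob Wilson            
Active  │alice37@mail.com│Hank Smith            
Inactive│alice34@mail.com│Frank Jones           
                                                
                                                
                                                


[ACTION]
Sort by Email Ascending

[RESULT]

Status  │Email          ▲│Name                  
────────┼────────────────┼───────────           
Inactive│alice34@mail.com│Frank Jones           
Active  │alice37@mail.com│Hank Smith            
Inactive│alice96@mail.com│Bob Wilson            
Closed  │bob21@mail.com  │Alice Jones           
Pending │bob8@mail.com   │Frank Brown           
Active  │carol47@mail.com│Hank Jones            
Pending │dave9@mail.com  │Bob Brown             
Active  │eve27@mail.com  │Alice Brown           
Active  │eve48@mail.com  │Eve Brown             
Closed  │eve8@mail.com   │Eve Wilson            
Inactive│grace61@mail.com│Frank Brown           
Pending │grace97@mail.com│Dave Davis            
Inactive│hank37@mail.com │Alice Brown           
Pending │hank40@mail.com │Eve Brown             
Inactive│hank56@mail.com │Frank Jones           
                                                
                                                
                                                


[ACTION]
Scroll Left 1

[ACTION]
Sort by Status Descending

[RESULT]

Status ▼│Email           │Name                  
────────┼────────────────┼───────────           
Pending │bob8@mail.com   │Frank Brown           
Pending │dave9@mail.com  │Bob Brown             
Pending │grace97@mail.com│Dave Davis            
Pending │hank40@mail.com │Eve Brown             
Inactive│alice34@mail.com│Frank Jones           
Inactive│alice96@mail.com│Bob Wilson            
Inactive│grace61@mail.com│Frank Brown           
Inactive│hank37@mail.com │Alice Brown           
Inactive│hank56@mail.com │Frank Jones           
Closed  │bob21@mail.com  │Alice Jones           
Closed  │eve8@mail.com   │Eve Wilson            
Active  │alice37@mail.com│Hank Smith            
Active  │carol47@mail.com│Hank Jones            
Active  │eve27@mail.com  │Alice Brown           
Active  │eve48@mail.com  │Eve Brown             
                                                
                                                
                                                


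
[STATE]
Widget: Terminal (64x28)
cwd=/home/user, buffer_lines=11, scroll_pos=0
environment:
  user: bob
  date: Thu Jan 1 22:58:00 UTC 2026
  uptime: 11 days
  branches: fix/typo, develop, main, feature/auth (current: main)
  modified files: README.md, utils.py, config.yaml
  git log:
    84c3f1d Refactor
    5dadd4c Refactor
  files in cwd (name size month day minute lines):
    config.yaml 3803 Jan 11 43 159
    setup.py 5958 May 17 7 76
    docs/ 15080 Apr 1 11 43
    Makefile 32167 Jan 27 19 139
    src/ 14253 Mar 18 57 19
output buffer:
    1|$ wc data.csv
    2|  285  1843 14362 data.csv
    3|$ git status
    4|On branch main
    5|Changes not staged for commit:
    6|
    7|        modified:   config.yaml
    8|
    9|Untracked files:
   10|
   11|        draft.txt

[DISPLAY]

$ wc data.csv                                                   
  285  1843 14362 data.csv                                      
$ git status                                                    
On branch main                                                  
Changes not staged for commit:                                  
                                                                
        modified:   config.yaml                                 
                                                                
Untracked files:                                                
                                                                
        draft.txt                                               
$ █                                                             
                                                                
                                                                
                                                                
                                                                
                                                                
                                                                
                                                                
                                                                
                                                                
                                                                
                                                                
                                                                
                                                                
                                                                
                                                                
                                                                


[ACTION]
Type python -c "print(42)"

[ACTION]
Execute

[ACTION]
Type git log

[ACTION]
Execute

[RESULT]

$ wc data.csv                                                   
  285  1843 14362 data.csv                                      
$ git status                                                    
On branch main                                                  
Changes not staged for commit:                                  
                                                                
        modified:   config.yaml                                 
                                                                
Untracked files:                                                
                                                                
        draft.txt                                               
$ python -c "print(42)"                                         
42                                                              
$ git log                                                       
84c3f1d Refactor                                                
5dadd4c Refactor                                                
$ █                                                             
                                                                
                                                                
                                                                
                                                                
                                                                
                                                                
                                                                
                                                                
                                                                
                                                                
                                                                


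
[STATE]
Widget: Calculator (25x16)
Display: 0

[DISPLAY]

                        0
┌───┬───┬───┬───┐        
│ 7 │ 8 │ 9 │ ÷ │        
├───┼───┼───┼───┤        
│ 4 │ 5 │ 6 │ × │        
├───┼───┼───┼───┤        
│ 1 │ 2 │ 3 │ - │        
├───┼───┼───┼───┤        
│ 0 │ . │ = │ + │        
├───┼───┼───┼───┤        
│ C │ MC│ MR│ M+│        
└───┴───┴───┴───┘        
                         
                         
                         
                         


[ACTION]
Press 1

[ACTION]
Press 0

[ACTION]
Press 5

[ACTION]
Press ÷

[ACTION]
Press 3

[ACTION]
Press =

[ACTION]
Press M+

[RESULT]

                       35
┌───┬───┬───┬───┐        
│ 7 │ 8 │ 9 │ ÷ │        
├───┼───┼───┼───┤        
│ 4 │ 5 │ 6 │ × │        
├───┼───┼───┼───┤        
│ 1 │ 2 │ 3 │ - │        
├───┼───┼───┼───┤        
│ 0 │ . │ = │ + │        
├───┼───┼───┼───┤        
│ C │ MC│ MR│ M+│        
└───┴───┴───┴───┘        
                         
                         
                         
                         
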